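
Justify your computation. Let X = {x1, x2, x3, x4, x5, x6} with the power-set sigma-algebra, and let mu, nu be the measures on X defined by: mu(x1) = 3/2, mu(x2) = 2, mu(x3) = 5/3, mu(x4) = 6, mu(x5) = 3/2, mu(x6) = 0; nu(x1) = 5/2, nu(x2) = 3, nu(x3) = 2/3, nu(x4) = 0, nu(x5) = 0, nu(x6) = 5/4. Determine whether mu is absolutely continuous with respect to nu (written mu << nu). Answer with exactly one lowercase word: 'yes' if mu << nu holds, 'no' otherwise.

mu << nu means: every nu-null measurable set is also mu-null; equivalently, for every atom x, if nu({x}) = 0 then mu({x}) = 0.
Checking each atom:
  x1: nu = 5/2 > 0 -> no constraint.
  x2: nu = 3 > 0 -> no constraint.
  x3: nu = 2/3 > 0 -> no constraint.
  x4: nu = 0, mu = 6 > 0 -> violates mu << nu.
  x5: nu = 0, mu = 3/2 > 0 -> violates mu << nu.
  x6: nu = 5/4 > 0 -> no constraint.
The atom(s) x4, x5 violate the condition (nu = 0 but mu > 0). Therefore mu is NOT absolutely continuous w.r.t. nu.

no


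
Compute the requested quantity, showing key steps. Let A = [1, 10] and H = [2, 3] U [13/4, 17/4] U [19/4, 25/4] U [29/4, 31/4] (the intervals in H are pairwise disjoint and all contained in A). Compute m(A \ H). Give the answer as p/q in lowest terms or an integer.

The ambient interval has length m(A) = 10 - 1 = 9.
Since the holes are disjoint and sit inside A, by finite additivity
  m(H) = sum_i (b_i - a_i), and m(A \ H) = m(A) - m(H).
Computing the hole measures:
  m(H_1) = 3 - 2 = 1.
  m(H_2) = 17/4 - 13/4 = 1.
  m(H_3) = 25/4 - 19/4 = 3/2.
  m(H_4) = 31/4 - 29/4 = 1/2.
Summed: m(H) = 1 + 1 + 3/2 + 1/2 = 4.
So m(A \ H) = 9 - 4 = 5.

5


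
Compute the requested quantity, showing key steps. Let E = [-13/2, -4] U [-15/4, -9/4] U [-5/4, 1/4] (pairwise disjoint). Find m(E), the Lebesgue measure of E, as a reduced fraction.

For pairwise disjoint intervals, m(union_i I_i) = sum_i m(I_i),
and m is invariant under swapping open/closed endpoints (single points have measure 0).
So m(E) = sum_i (b_i - a_i).
  I_1 has length -4 - (-13/2) = 5/2.
  I_2 has length -9/4 - (-15/4) = 3/2.
  I_3 has length 1/4 - (-5/4) = 3/2.
Summing:
  m(E) = 5/2 + 3/2 + 3/2 = 11/2.

11/2


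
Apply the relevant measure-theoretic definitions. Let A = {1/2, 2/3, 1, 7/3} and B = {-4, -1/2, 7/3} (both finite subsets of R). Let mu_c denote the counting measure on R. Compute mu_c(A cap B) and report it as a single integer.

Counting measure on a finite set equals cardinality. mu_c(A cap B) = |A cap B| (elements appearing in both).
Enumerating the elements of A that also lie in B gives 1 element(s).
So mu_c(A cap B) = 1.

1


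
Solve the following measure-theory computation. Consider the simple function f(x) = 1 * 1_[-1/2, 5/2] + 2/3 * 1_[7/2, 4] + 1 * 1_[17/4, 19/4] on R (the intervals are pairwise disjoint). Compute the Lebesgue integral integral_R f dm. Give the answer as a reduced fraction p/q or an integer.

For a simple function f = sum_i c_i * 1_{A_i} with disjoint A_i,
  integral f dm = sum_i c_i * m(A_i).
Lengths of the A_i:
  m(A_1) = 5/2 - (-1/2) = 3.
  m(A_2) = 4 - 7/2 = 1/2.
  m(A_3) = 19/4 - 17/4 = 1/2.
Contributions c_i * m(A_i):
  (1) * (3) = 3.
  (2/3) * (1/2) = 1/3.
  (1) * (1/2) = 1/2.
Total: 3 + 1/3 + 1/2 = 23/6.

23/6


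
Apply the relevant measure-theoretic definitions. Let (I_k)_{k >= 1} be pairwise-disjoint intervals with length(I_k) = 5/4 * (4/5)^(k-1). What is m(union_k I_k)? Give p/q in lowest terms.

By countable additivity of the Lebesgue measure on pairwise disjoint measurable sets,
  m(union_{k >= 1} I_k) = sum_{k >= 1} m(I_k) = sum_{k >= 1} a * r^(k-1),
  with a = 5/4 and r = 4/5.
Since 0 < r = 4/5 < 1, the geometric series converges:
  sum_{k >= 1} a * r^(k-1) = a / (1 - r).
  = 5/4 / (1 - 4/5)
  = 5/4 / (1/5)
  = 25/4.

25/4


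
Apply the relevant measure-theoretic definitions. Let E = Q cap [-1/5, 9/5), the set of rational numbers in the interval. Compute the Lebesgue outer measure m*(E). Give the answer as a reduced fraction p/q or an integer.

Q cap [-1/5, 9/5) is countable; list its elements as q_1, q_2, ... . Fix eps > 0 and cover the k-th point by an interval of length eps * 2^(-k). The cover has total length eps * sum_{k>=1} 2^(-k) = eps, so by definition of outer measure m*(Q cap [-1/5, 9/5)) <= eps. Since eps was arbitrary and m* >= 0, the outer measure is 0.

0


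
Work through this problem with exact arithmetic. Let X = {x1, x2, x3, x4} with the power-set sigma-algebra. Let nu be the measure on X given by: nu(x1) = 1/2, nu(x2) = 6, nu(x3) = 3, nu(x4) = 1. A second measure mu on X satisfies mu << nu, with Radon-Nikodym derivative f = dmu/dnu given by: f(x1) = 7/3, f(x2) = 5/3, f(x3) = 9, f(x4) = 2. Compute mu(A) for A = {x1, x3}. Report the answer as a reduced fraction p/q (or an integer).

By the defining property of the Radon-Nikodym derivative, for every measurable set A,
  mu(A) = integral_A f dnu.
Since nu is a discrete measure concentrated on the atoms of X, the integral over A reduces to the sum
  mu(A) = sum_{x in A} f(x) * nu({x}).
Computing each term:
  x1: f(x1) * nu(x1) = 7/3 * 1/2 = 7/6.
  x3: f(x3) * nu(x3) = 9 * 3 = 27.
Summing: mu(A) = 7/6 + 27 = 169/6.

169/6


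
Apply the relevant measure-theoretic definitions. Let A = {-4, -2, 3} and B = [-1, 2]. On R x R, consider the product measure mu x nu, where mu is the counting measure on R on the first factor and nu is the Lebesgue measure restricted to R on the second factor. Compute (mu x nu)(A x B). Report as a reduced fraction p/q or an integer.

For a measurable rectangle A x B, the product measure satisfies
  (mu x nu)(A x B) = mu(A) * nu(B).
  mu(A) = 3.
  nu(B) = 3.
  (mu x nu)(A x B) = 3 * 3 = 9.

9


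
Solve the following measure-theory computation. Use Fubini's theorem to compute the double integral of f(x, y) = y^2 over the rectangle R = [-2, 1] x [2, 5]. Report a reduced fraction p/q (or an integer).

f(x, y) is a tensor product of a function of x and a function of y, and both factors are bounded continuous (hence Lebesgue integrable) on the rectangle, so Fubini's theorem applies:
  integral_R f d(m x m) = (integral_a1^b1 1 dx) * (integral_a2^b2 y^2 dy).
Inner integral in x: integral_{-2}^{1} 1 dx = (1^1 - (-2)^1)/1
  = 3.
Inner integral in y: integral_{2}^{5} y^2 dy = (5^3 - 2^3)/3
  = 39.
Product: (3) * (39) = 117.

117


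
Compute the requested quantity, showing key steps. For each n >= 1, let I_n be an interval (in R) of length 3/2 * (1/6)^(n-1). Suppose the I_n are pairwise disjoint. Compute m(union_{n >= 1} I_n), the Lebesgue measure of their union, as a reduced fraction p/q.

By countable additivity of the Lebesgue measure on pairwise disjoint measurable sets,
  m(union_{n >= 1} I_n) = sum_{n >= 1} m(I_n) = sum_{n >= 1} a * r^(n-1),
  with a = 3/2 and r = 1/6.
Since 0 < r = 1/6 < 1, the geometric series converges:
  sum_{n >= 1} a * r^(n-1) = a / (1 - r).
  = 3/2 / (1 - 1/6)
  = 3/2 / (5/6)
  = 9/5.

9/5


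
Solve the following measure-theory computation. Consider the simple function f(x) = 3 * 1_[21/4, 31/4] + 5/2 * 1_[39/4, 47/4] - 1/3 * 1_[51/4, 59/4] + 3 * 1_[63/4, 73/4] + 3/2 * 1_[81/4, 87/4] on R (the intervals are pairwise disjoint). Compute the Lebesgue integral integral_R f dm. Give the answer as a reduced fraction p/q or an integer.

For a simple function f = sum_i c_i * 1_{A_i} with disjoint A_i,
  integral f dm = sum_i c_i * m(A_i).
Lengths of the A_i:
  m(A_1) = 31/4 - 21/4 = 5/2.
  m(A_2) = 47/4 - 39/4 = 2.
  m(A_3) = 59/4 - 51/4 = 2.
  m(A_4) = 73/4 - 63/4 = 5/2.
  m(A_5) = 87/4 - 81/4 = 3/2.
Contributions c_i * m(A_i):
  (3) * (5/2) = 15/2.
  (5/2) * (2) = 5.
  (-1/3) * (2) = -2/3.
  (3) * (5/2) = 15/2.
  (3/2) * (3/2) = 9/4.
Total: 15/2 + 5 - 2/3 + 15/2 + 9/4 = 259/12.

259/12


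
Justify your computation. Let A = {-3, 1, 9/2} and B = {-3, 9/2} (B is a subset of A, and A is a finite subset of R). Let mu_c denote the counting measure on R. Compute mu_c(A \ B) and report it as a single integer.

Counting measure assigns mu_c(E) = |E| (number of elements) when E is finite. For B subset A, A \ B is the set of elements of A not in B, so |A \ B| = |A| - |B|.
|A| = 3, |B| = 2, so mu_c(A \ B) = 3 - 2 = 1.

1


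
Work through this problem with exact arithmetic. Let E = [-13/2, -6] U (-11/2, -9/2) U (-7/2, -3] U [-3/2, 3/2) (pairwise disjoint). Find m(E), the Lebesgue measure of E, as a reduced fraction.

For pairwise disjoint intervals, m(union_i I_i) = sum_i m(I_i),
and m is invariant under swapping open/closed endpoints (single points have measure 0).
So m(E) = sum_i (b_i - a_i).
  I_1 has length -6 - (-13/2) = 1/2.
  I_2 has length -9/2 - (-11/2) = 1.
  I_3 has length -3 - (-7/2) = 1/2.
  I_4 has length 3/2 - (-3/2) = 3.
Summing:
  m(E) = 1/2 + 1 + 1/2 + 3 = 5.

5


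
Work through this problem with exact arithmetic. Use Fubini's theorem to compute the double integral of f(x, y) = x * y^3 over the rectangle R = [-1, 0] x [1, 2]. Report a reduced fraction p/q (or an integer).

f(x, y) is a tensor product of a function of x and a function of y, and both factors are bounded continuous (hence Lebesgue integrable) on the rectangle, so Fubini's theorem applies:
  integral_R f d(m x m) = (integral_a1^b1 x dx) * (integral_a2^b2 y^3 dy).
Inner integral in x: integral_{-1}^{0} x dx = (0^2 - (-1)^2)/2
  = -1/2.
Inner integral in y: integral_{1}^{2} y^3 dy = (2^4 - 1^4)/4
  = 15/4.
Product: (-1/2) * (15/4) = -15/8.

-15/8


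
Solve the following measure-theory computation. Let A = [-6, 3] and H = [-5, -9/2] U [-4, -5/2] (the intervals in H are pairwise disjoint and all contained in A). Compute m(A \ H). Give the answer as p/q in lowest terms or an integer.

The ambient interval has length m(A) = 3 - (-6) = 9.
Since the holes are disjoint and sit inside A, by finite additivity
  m(H) = sum_i (b_i - a_i), and m(A \ H) = m(A) - m(H).
Computing the hole measures:
  m(H_1) = -9/2 - (-5) = 1/2.
  m(H_2) = -5/2 - (-4) = 3/2.
Summed: m(H) = 1/2 + 3/2 = 2.
So m(A \ H) = 9 - 2 = 7.

7


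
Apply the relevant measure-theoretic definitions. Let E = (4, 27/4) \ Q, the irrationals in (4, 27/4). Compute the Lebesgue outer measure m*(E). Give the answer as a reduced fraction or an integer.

The interval I = (4, 27/4) has m(I) = 27/4 - 4 = 11/4 (endpoints are measure-zero, so open/closed/half-open agree). Write I = (I cap Q) u (I \ Q). The rationals in I are countable, so m*(I cap Q) = 0 (cover each rational by intervals whose total length is arbitrarily small). By countable subadditivity m*(I) <= m*(I cap Q) + m*(I \ Q), hence m*(I \ Q) >= m(I) = 11/4. The reverse inequality m*(I \ Q) <= m*(I) = 11/4 is trivial since (I \ Q) is a subset of I. Therefore m*(I \ Q) = 11/4.

11/4


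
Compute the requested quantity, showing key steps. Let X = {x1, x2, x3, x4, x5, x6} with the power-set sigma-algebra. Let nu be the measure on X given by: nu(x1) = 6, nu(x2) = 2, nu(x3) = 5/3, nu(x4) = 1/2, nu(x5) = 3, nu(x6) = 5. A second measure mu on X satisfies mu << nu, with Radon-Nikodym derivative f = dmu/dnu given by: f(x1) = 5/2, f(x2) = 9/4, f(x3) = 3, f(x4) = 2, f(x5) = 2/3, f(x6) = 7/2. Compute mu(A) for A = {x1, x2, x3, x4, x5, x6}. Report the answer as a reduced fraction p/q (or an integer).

By the defining property of the Radon-Nikodym derivative, for every measurable set A,
  mu(A) = integral_A f dnu.
Since nu is a discrete measure concentrated on the atoms of X, the integral over A reduces to the sum
  mu(A) = sum_{x in A} f(x) * nu({x}).
Computing each term:
  x1: f(x1) * nu(x1) = 5/2 * 6 = 15.
  x2: f(x2) * nu(x2) = 9/4 * 2 = 9/2.
  x3: f(x3) * nu(x3) = 3 * 5/3 = 5.
  x4: f(x4) * nu(x4) = 2 * 1/2 = 1.
  x5: f(x5) * nu(x5) = 2/3 * 3 = 2.
  x6: f(x6) * nu(x6) = 7/2 * 5 = 35/2.
Summing: mu(A) = 15 + 9/2 + 5 + 1 + 2 + 35/2 = 45.

45


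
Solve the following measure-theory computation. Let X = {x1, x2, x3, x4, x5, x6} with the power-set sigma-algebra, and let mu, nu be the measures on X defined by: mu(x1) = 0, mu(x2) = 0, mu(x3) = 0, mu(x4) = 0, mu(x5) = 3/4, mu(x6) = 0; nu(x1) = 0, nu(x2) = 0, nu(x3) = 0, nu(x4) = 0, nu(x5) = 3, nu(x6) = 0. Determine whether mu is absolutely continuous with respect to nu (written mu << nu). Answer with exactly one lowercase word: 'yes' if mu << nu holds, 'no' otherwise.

mu << nu means: every nu-null measurable set is also mu-null; equivalently, for every atom x, if nu({x}) = 0 then mu({x}) = 0.
Checking each atom:
  x1: nu = 0, mu = 0 -> consistent with mu << nu.
  x2: nu = 0, mu = 0 -> consistent with mu << nu.
  x3: nu = 0, mu = 0 -> consistent with mu << nu.
  x4: nu = 0, mu = 0 -> consistent with mu << nu.
  x5: nu = 3 > 0 -> no constraint.
  x6: nu = 0, mu = 0 -> consistent with mu << nu.
No atom violates the condition. Therefore mu << nu.

yes


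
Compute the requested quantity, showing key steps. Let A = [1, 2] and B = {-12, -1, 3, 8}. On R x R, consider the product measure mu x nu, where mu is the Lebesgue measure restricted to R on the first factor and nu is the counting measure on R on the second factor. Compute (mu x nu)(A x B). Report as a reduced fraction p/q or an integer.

For a measurable rectangle A x B, the product measure satisfies
  (mu x nu)(A x B) = mu(A) * nu(B).
  mu(A) = 1.
  nu(B) = 4.
  (mu x nu)(A x B) = 1 * 4 = 4.

4


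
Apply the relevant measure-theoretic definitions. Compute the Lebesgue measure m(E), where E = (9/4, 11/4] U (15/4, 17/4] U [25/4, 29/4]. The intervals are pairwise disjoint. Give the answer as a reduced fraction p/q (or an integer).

For pairwise disjoint intervals, m(union_i I_i) = sum_i m(I_i),
and m is invariant under swapping open/closed endpoints (single points have measure 0).
So m(E) = sum_i (b_i - a_i).
  I_1 has length 11/4 - 9/4 = 1/2.
  I_2 has length 17/4 - 15/4 = 1/2.
  I_3 has length 29/4 - 25/4 = 1.
Summing:
  m(E) = 1/2 + 1/2 + 1 = 2.

2


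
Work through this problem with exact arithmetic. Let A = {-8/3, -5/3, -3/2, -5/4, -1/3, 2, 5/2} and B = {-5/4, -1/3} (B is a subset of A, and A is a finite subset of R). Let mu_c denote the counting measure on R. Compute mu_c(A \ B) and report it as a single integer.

Counting measure assigns mu_c(E) = |E| (number of elements) when E is finite. For B subset A, A \ B is the set of elements of A not in B, so |A \ B| = |A| - |B|.
|A| = 7, |B| = 2, so mu_c(A \ B) = 7 - 2 = 5.

5


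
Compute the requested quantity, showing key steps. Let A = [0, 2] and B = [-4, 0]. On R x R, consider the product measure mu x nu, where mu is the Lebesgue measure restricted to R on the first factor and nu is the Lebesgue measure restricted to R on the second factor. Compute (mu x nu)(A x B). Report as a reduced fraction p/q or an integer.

For a measurable rectangle A x B, the product measure satisfies
  (mu x nu)(A x B) = mu(A) * nu(B).
  mu(A) = 2.
  nu(B) = 4.
  (mu x nu)(A x B) = 2 * 4 = 8.

8


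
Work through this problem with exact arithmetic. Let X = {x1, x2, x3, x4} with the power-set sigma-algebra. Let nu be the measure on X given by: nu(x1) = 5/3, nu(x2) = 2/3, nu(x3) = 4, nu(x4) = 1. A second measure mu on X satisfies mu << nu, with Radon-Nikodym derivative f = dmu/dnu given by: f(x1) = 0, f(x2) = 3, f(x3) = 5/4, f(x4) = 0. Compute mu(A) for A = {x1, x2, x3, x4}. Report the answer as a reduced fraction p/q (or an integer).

By the defining property of the Radon-Nikodym derivative, for every measurable set A,
  mu(A) = integral_A f dnu.
Since nu is a discrete measure concentrated on the atoms of X, the integral over A reduces to the sum
  mu(A) = sum_{x in A} f(x) * nu({x}).
Computing each term:
  x1: f(x1) * nu(x1) = 0 * 5/3 = 0.
  x2: f(x2) * nu(x2) = 3 * 2/3 = 2.
  x3: f(x3) * nu(x3) = 5/4 * 4 = 5.
  x4: f(x4) * nu(x4) = 0 * 1 = 0.
Summing: mu(A) = 0 + 2 + 5 + 0 = 7.

7


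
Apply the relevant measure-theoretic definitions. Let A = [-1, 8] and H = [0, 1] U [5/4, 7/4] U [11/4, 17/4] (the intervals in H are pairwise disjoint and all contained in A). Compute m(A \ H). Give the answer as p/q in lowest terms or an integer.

The ambient interval has length m(A) = 8 - (-1) = 9.
Since the holes are disjoint and sit inside A, by finite additivity
  m(H) = sum_i (b_i - a_i), and m(A \ H) = m(A) - m(H).
Computing the hole measures:
  m(H_1) = 1 - 0 = 1.
  m(H_2) = 7/4 - 5/4 = 1/2.
  m(H_3) = 17/4 - 11/4 = 3/2.
Summed: m(H) = 1 + 1/2 + 3/2 = 3.
So m(A \ H) = 9 - 3 = 6.

6


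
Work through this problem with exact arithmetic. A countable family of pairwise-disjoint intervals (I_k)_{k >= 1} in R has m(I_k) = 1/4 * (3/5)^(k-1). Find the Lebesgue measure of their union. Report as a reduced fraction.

By countable additivity of the Lebesgue measure on pairwise disjoint measurable sets,
  m(union_{k >= 1} I_k) = sum_{k >= 1} m(I_k) = sum_{k >= 1} a * r^(k-1),
  with a = 1/4 and r = 3/5.
Since 0 < r = 3/5 < 1, the geometric series converges:
  sum_{k >= 1} a * r^(k-1) = a / (1 - r).
  = 1/4 / (1 - 3/5)
  = 1/4 / (2/5)
  = 5/8.

5/8


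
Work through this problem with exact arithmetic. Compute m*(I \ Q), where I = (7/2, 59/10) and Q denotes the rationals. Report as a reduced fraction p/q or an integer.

The interval I = (7/2, 59/10) has m(I) = 59/10 - 7/2 = 12/5 (endpoints are measure-zero, so open/closed/half-open agree). Write I = (I cap Q) u (I \ Q). The rationals in I are countable, so m*(I cap Q) = 0 (cover each rational by intervals whose total length is arbitrarily small). By countable subadditivity m*(I) <= m*(I cap Q) + m*(I \ Q), hence m*(I \ Q) >= m(I) = 12/5. The reverse inequality m*(I \ Q) <= m*(I) = 12/5 is trivial since (I \ Q) is a subset of I. Therefore m*(I \ Q) = 12/5.

12/5


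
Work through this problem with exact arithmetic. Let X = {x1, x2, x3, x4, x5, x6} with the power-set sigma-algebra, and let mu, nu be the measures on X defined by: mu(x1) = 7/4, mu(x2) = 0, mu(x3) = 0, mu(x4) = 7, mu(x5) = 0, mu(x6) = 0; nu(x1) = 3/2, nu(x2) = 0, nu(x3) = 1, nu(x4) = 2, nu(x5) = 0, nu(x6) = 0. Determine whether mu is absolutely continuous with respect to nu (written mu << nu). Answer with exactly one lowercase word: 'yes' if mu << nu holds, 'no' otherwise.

mu << nu means: every nu-null measurable set is also mu-null; equivalently, for every atom x, if nu({x}) = 0 then mu({x}) = 0.
Checking each atom:
  x1: nu = 3/2 > 0 -> no constraint.
  x2: nu = 0, mu = 0 -> consistent with mu << nu.
  x3: nu = 1 > 0 -> no constraint.
  x4: nu = 2 > 0 -> no constraint.
  x5: nu = 0, mu = 0 -> consistent with mu << nu.
  x6: nu = 0, mu = 0 -> consistent with mu << nu.
No atom violates the condition. Therefore mu << nu.

yes


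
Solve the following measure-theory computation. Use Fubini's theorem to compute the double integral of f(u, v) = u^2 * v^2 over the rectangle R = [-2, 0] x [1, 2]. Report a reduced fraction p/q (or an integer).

f(u, v) is a tensor product of a function of u and a function of v, and both factors are bounded continuous (hence Lebesgue integrable) on the rectangle, so Fubini's theorem applies:
  integral_R f d(m x m) = (integral_a1^b1 u^2 du) * (integral_a2^b2 v^2 dv).
Inner integral in u: integral_{-2}^{0} u^2 du = (0^3 - (-2)^3)/3
  = 8/3.
Inner integral in v: integral_{1}^{2} v^2 dv = (2^3 - 1^3)/3
  = 7/3.
Product: (8/3) * (7/3) = 56/9.

56/9


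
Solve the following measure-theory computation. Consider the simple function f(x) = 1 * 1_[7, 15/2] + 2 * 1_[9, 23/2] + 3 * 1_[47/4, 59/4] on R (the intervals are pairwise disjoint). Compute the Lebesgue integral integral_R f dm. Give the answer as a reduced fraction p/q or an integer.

For a simple function f = sum_i c_i * 1_{A_i} with disjoint A_i,
  integral f dm = sum_i c_i * m(A_i).
Lengths of the A_i:
  m(A_1) = 15/2 - 7 = 1/2.
  m(A_2) = 23/2 - 9 = 5/2.
  m(A_3) = 59/4 - 47/4 = 3.
Contributions c_i * m(A_i):
  (1) * (1/2) = 1/2.
  (2) * (5/2) = 5.
  (3) * (3) = 9.
Total: 1/2 + 5 + 9 = 29/2.

29/2


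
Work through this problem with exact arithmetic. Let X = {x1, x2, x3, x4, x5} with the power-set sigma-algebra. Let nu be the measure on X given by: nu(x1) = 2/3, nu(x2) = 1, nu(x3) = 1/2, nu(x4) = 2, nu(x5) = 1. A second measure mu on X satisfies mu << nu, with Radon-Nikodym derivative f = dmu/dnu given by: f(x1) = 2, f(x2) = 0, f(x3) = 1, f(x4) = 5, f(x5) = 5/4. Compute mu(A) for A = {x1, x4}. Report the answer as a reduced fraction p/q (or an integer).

By the defining property of the Radon-Nikodym derivative, for every measurable set A,
  mu(A) = integral_A f dnu.
Since nu is a discrete measure concentrated on the atoms of X, the integral over A reduces to the sum
  mu(A) = sum_{x in A} f(x) * nu({x}).
Computing each term:
  x1: f(x1) * nu(x1) = 2 * 2/3 = 4/3.
  x4: f(x4) * nu(x4) = 5 * 2 = 10.
Summing: mu(A) = 4/3 + 10 = 34/3.

34/3


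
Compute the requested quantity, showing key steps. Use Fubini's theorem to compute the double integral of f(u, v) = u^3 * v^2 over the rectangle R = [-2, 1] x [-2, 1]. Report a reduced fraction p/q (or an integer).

f(u, v) is a tensor product of a function of u and a function of v, and both factors are bounded continuous (hence Lebesgue integrable) on the rectangle, so Fubini's theorem applies:
  integral_R f d(m x m) = (integral_a1^b1 u^3 du) * (integral_a2^b2 v^2 dv).
Inner integral in u: integral_{-2}^{1} u^3 du = (1^4 - (-2)^4)/4
  = -15/4.
Inner integral in v: integral_{-2}^{1} v^2 dv = (1^3 - (-2)^3)/3
  = 3.
Product: (-15/4) * (3) = -45/4.

-45/4


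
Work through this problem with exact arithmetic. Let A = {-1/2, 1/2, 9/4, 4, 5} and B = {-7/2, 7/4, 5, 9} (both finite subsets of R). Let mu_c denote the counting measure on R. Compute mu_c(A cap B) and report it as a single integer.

Counting measure on a finite set equals cardinality. mu_c(A cap B) = |A cap B| (elements appearing in both).
Enumerating the elements of A that also lie in B gives 1 element(s).
So mu_c(A cap B) = 1.

1


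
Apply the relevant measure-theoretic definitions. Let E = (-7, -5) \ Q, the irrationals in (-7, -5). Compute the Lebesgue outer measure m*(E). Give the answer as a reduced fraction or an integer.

The interval I = (-7, -5) has m(I) = -5 - (-7) = 2 (endpoints are measure-zero, so open/closed/half-open agree). Write I = (I cap Q) u (I \ Q). The rationals in I are countable, so m*(I cap Q) = 0 (cover each rational by intervals whose total length is arbitrarily small). By countable subadditivity m*(I) <= m*(I cap Q) + m*(I \ Q), hence m*(I \ Q) >= m(I) = 2. The reverse inequality m*(I \ Q) <= m*(I) = 2 is trivial since (I \ Q) is a subset of I. Therefore m*(I \ Q) = 2.

2


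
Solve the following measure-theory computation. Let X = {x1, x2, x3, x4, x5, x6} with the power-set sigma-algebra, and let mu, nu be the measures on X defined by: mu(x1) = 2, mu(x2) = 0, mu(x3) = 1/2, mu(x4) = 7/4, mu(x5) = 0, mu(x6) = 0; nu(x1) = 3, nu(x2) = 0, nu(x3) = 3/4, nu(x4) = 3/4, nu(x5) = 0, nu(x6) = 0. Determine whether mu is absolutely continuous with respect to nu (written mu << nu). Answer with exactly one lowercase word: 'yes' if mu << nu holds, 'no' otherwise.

mu << nu means: every nu-null measurable set is also mu-null; equivalently, for every atom x, if nu({x}) = 0 then mu({x}) = 0.
Checking each atom:
  x1: nu = 3 > 0 -> no constraint.
  x2: nu = 0, mu = 0 -> consistent with mu << nu.
  x3: nu = 3/4 > 0 -> no constraint.
  x4: nu = 3/4 > 0 -> no constraint.
  x5: nu = 0, mu = 0 -> consistent with mu << nu.
  x6: nu = 0, mu = 0 -> consistent with mu << nu.
No atom violates the condition. Therefore mu << nu.

yes


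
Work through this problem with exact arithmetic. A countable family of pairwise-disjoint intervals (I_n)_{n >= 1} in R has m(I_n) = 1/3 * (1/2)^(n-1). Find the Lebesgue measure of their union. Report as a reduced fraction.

By countable additivity of the Lebesgue measure on pairwise disjoint measurable sets,
  m(union_{n >= 1} I_n) = sum_{n >= 1} m(I_n) = sum_{n >= 1} a * r^(n-1),
  with a = 1/3 and r = 1/2.
Since 0 < r = 1/2 < 1, the geometric series converges:
  sum_{n >= 1} a * r^(n-1) = a / (1 - r).
  = 1/3 / (1 - 1/2)
  = 1/3 / (1/2)
  = 2/3.

2/3


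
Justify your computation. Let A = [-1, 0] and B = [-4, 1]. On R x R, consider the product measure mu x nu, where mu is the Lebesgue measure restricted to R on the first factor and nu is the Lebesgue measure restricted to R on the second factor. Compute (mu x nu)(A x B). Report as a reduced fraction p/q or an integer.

For a measurable rectangle A x B, the product measure satisfies
  (mu x nu)(A x B) = mu(A) * nu(B).
  mu(A) = 1.
  nu(B) = 5.
  (mu x nu)(A x B) = 1 * 5 = 5.

5


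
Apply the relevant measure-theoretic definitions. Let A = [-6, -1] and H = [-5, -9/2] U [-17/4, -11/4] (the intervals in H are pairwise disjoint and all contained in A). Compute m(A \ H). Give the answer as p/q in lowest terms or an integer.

The ambient interval has length m(A) = -1 - (-6) = 5.
Since the holes are disjoint and sit inside A, by finite additivity
  m(H) = sum_i (b_i - a_i), and m(A \ H) = m(A) - m(H).
Computing the hole measures:
  m(H_1) = -9/2 - (-5) = 1/2.
  m(H_2) = -11/4 - (-17/4) = 3/2.
Summed: m(H) = 1/2 + 3/2 = 2.
So m(A \ H) = 5 - 2 = 3.

3


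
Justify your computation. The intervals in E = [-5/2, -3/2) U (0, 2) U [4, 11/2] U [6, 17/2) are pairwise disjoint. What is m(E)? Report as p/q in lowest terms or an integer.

For pairwise disjoint intervals, m(union_i I_i) = sum_i m(I_i),
and m is invariant under swapping open/closed endpoints (single points have measure 0).
So m(E) = sum_i (b_i - a_i).
  I_1 has length -3/2 - (-5/2) = 1.
  I_2 has length 2 - 0 = 2.
  I_3 has length 11/2 - 4 = 3/2.
  I_4 has length 17/2 - 6 = 5/2.
Summing:
  m(E) = 1 + 2 + 3/2 + 5/2 = 7.

7


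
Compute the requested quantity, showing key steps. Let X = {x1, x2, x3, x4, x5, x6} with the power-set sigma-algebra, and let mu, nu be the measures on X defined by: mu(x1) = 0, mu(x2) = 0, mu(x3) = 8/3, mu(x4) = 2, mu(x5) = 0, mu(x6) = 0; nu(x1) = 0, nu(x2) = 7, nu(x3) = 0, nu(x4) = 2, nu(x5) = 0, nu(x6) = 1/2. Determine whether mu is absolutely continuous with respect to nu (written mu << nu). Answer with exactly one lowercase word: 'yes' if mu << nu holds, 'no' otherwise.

mu << nu means: every nu-null measurable set is also mu-null; equivalently, for every atom x, if nu({x}) = 0 then mu({x}) = 0.
Checking each atom:
  x1: nu = 0, mu = 0 -> consistent with mu << nu.
  x2: nu = 7 > 0 -> no constraint.
  x3: nu = 0, mu = 8/3 > 0 -> violates mu << nu.
  x4: nu = 2 > 0 -> no constraint.
  x5: nu = 0, mu = 0 -> consistent with mu << nu.
  x6: nu = 1/2 > 0 -> no constraint.
The atom(s) x3 violate the condition (nu = 0 but mu > 0). Therefore mu is NOT absolutely continuous w.r.t. nu.

no


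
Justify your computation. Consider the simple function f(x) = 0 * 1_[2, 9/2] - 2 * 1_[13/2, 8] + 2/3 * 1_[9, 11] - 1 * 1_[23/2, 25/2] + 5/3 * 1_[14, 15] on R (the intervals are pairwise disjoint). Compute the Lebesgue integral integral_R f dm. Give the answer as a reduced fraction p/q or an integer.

For a simple function f = sum_i c_i * 1_{A_i} with disjoint A_i,
  integral f dm = sum_i c_i * m(A_i).
Lengths of the A_i:
  m(A_1) = 9/2 - 2 = 5/2.
  m(A_2) = 8 - 13/2 = 3/2.
  m(A_3) = 11 - 9 = 2.
  m(A_4) = 25/2 - 23/2 = 1.
  m(A_5) = 15 - 14 = 1.
Contributions c_i * m(A_i):
  (0) * (5/2) = 0.
  (-2) * (3/2) = -3.
  (2/3) * (2) = 4/3.
  (-1) * (1) = -1.
  (5/3) * (1) = 5/3.
Total: 0 - 3 + 4/3 - 1 + 5/3 = -1.

-1


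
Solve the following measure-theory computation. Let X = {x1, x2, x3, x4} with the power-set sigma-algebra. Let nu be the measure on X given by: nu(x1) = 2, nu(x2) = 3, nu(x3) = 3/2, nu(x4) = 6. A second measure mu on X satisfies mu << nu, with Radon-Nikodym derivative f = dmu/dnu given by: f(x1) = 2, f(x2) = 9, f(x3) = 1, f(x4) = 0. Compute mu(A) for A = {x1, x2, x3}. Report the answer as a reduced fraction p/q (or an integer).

By the defining property of the Radon-Nikodym derivative, for every measurable set A,
  mu(A) = integral_A f dnu.
Since nu is a discrete measure concentrated on the atoms of X, the integral over A reduces to the sum
  mu(A) = sum_{x in A} f(x) * nu({x}).
Computing each term:
  x1: f(x1) * nu(x1) = 2 * 2 = 4.
  x2: f(x2) * nu(x2) = 9 * 3 = 27.
  x3: f(x3) * nu(x3) = 1 * 3/2 = 3/2.
Summing: mu(A) = 4 + 27 + 3/2 = 65/2.

65/2


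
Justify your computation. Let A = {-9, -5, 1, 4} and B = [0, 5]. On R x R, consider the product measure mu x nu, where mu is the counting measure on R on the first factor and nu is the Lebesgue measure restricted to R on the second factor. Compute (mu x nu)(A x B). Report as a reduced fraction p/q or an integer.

For a measurable rectangle A x B, the product measure satisfies
  (mu x nu)(A x B) = mu(A) * nu(B).
  mu(A) = 4.
  nu(B) = 5.
  (mu x nu)(A x B) = 4 * 5 = 20.

20


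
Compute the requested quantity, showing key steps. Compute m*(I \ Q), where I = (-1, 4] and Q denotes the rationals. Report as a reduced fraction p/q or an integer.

The interval I = (-1, 4] has m(I) = 4 - (-1) = 5 (endpoints are measure-zero, so open/closed/half-open agree). Write I = (I cap Q) u (I \ Q). The rationals in I are countable, so m*(I cap Q) = 0 (cover each rational by intervals whose total length is arbitrarily small). By countable subadditivity m*(I) <= m*(I cap Q) + m*(I \ Q), hence m*(I \ Q) >= m(I) = 5. The reverse inequality m*(I \ Q) <= m*(I) = 5 is trivial since (I \ Q) is a subset of I. Therefore m*(I \ Q) = 5.

5


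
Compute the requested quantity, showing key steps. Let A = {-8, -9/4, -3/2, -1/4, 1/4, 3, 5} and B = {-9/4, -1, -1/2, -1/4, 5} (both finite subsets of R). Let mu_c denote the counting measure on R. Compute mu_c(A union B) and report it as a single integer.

Counting measure on a finite set equals cardinality. By inclusion-exclusion, |A union B| = |A| + |B| - |A cap B|.
|A| = 7, |B| = 5, |A cap B| = 3.
So mu_c(A union B) = 7 + 5 - 3 = 9.

9


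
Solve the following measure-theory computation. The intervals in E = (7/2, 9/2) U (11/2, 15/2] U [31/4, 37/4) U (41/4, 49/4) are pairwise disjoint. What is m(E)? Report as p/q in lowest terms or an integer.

For pairwise disjoint intervals, m(union_i I_i) = sum_i m(I_i),
and m is invariant under swapping open/closed endpoints (single points have measure 0).
So m(E) = sum_i (b_i - a_i).
  I_1 has length 9/2 - 7/2 = 1.
  I_2 has length 15/2 - 11/2 = 2.
  I_3 has length 37/4 - 31/4 = 3/2.
  I_4 has length 49/4 - 41/4 = 2.
Summing:
  m(E) = 1 + 2 + 3/2 + 2 = 13/2.

13/2


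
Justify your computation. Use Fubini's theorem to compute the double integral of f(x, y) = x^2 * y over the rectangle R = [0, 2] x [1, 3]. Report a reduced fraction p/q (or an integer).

f(x, y) is a tensor product of a function of x and a function of y, and both factors are bounded continuous (hence Lebesgue integrable) on the rectangle, so Fubini's theorem applies:
  integral_R f d(m x m) = (integral_a1^b1 x^2 dx) * (integral_a2^b2 y dy).
Inner integral in x: integral_{0}^{2} x^2 dx = (2^3 - 0^3)/3
  = 8/3.
Inner integral in y: integral_{1}^{3} y dy = (3^2 - 1^2)/2
  = 4.
Product: (8/3) * (4) = 32/3.

32/3


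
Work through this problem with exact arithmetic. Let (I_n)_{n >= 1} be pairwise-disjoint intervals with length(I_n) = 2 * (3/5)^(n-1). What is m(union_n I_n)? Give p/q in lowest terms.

By countable additivity of the Lebesgue measure on pairwise disjoint measurable sets,
  m(union_{n >= 1} I_n) = sum_{n >= 1} m(I_n) = sum_{n >= 1} a * r^(n-1),
  with a = 2 and r = 3/5.
Since 0 < r = 3/5 < 1, the geometric series converges:
  sum_{n >= 1} a * r^(n-1) = a / (1 - r).
  = 2 / (1 - 3/5)
  = 2 / (2/5)
  = 5.

5


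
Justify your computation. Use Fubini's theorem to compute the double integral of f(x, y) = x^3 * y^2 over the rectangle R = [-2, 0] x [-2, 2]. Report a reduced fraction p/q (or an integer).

f(x, y) is a tensor product of a function of x and a function of y, and both factors are bounded continuous (hence Lebesgue integrable) on the rectangle, so Fubini's theorem applies:
  integral_R f d(m x m) = (integral_a1^b1 x^3 dx) * (integral_a2^b2 y^2 dy).
Inner integral in x: integral_{-2}^{0} x^3 dx = (0^4 - (-2)^4)/4
  = -4.
Inner integral in y: integral_{-2}^{2} y^2 dy = (2^3 - (-2)^3)/3
  = 16/3.
Product: (-4) * (16/3) = -64/3.

-64/3


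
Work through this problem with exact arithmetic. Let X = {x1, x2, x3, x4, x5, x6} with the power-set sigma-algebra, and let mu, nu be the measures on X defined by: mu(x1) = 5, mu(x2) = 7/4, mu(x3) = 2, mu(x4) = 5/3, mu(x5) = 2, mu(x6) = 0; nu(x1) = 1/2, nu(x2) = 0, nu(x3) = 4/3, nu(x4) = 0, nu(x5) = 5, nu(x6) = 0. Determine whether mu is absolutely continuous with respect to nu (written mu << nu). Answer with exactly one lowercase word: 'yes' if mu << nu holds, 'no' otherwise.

mu << nu means: every nu-null measurable set is also mu-null; equivalently, for every atom x, if nu({x}) = 0 then mu({x}) = 0.
Checking each atom:
  x1: nu = 1/2 > 0 -> no constraint.
  x2: nu = 0, mu = 7/4 > 0 -> violates mu << nu.
  x3: nu = 4/3 > 0 -> no constraint.
  x4: nu = 0, mu = 5/3 > 0 -> violates mu << nu.
  x5: nu = 5 > 0 -> no constraint.
  x6: nu = 0, mu = 0 -> consistent with mu << nu.
The atom(s) x2, x4 violate the condition (nu = 0 but mu > 0). Therefore mu is NOT absolutely continuous w.r.t. nu.

no


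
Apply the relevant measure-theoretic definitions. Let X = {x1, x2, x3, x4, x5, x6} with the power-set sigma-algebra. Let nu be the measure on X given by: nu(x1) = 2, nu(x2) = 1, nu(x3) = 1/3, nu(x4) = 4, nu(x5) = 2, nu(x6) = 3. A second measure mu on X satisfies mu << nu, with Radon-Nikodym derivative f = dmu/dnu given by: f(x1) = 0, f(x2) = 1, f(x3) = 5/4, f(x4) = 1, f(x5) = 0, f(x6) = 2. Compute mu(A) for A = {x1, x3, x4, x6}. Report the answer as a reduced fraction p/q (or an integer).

By the defining property of the Radon-Nikodym derivative, for every measurable set A,
  mu(A) = integral_A f dnu.
Since nu is a discrete measure concentrated on the atoms of X, the integral over A reduces to the sum
  mu(A) = sum_{x in A} f(x) * nu({x}).
Computing each term:
  x1: f(x1) * nu(x1) = 0 * 2 = 0.
  x3: f(x3) * nu(x3) = 5/4 * 1/3 = 5/12.
  x4: f(x4) * nu(x4) = 1 * 4 = 4.
  x6: f(x6) * nu(x6) = 2 * 3 = 6.
Summing: mu(A) = 0 + 5/12 + 4 + 6 = 125/12.

125/12


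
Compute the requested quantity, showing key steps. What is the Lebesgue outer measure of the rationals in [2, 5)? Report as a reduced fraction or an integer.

The set Q cap [2, 5) is countable (a subset of the countable set Q). Lebesgue outer measure of any countable set is 0: each singleton {q} has m*({q}) = 0, and by countable subadditivity m*(union_k {q_k}) <= sum_k m*({q_k}) = sum_k 0 = 0. The reverse inequality m*(E) >= 0 is automatic. So m*(Q cap [2, 5)) = 0.

0


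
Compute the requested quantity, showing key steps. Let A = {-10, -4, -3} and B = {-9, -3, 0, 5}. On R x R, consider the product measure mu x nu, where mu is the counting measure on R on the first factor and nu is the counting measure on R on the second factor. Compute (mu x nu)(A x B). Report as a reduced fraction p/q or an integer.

For a measurable rectangle A x B, the product measure satisfies
  (mu x nu)(A x B) = mu(A) * nu(B).
  mu(A) = 3.
  nu(B) = 4.
  (mu x nu)(A x B) = 3 * 4 = 12.

12


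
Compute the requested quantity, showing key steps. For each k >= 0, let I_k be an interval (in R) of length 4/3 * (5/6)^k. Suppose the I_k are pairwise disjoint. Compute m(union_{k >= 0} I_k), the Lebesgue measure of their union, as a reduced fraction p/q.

By countable additivity of the Lebesgue measure on pairwise disjoint measurable sets,
  m(union_{k >= 0} I_k) = sum_{k >= 0} m(I_k) = sum_{k >= 0} a * r^k,
  with a = 4/3 and r = 5/6.
Since 0 < r = 5/6 < 1, the geometric series converges:
  sum_{k >= 0} a * r^k = a / (1 - r).
  = 4/3 / (1 - 5/6)
  = 4/3 / (1/6)
  = 8.

8


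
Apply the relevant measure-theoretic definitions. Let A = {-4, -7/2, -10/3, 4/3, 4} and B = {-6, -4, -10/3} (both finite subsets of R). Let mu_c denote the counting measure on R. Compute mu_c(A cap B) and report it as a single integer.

Counting measure on a finite set equals cardinality. mu_c(A cap B) = |A cap B| (elements appearing in both).
Enumerating the elements of A that also lie in B gives 2 element(s).
So mu_c(A cap B) = 2.

2


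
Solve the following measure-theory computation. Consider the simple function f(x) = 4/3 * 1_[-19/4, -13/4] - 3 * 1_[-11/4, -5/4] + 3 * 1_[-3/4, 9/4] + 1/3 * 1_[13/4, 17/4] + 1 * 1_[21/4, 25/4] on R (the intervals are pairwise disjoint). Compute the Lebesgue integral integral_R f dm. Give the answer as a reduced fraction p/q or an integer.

For a simple function f = sum_i c_i * 1_{A_i} with disjoint A_i,
  integral f dm = sum_i c_i * m(A_i).
Lengths of the A_i:
  m(A_1) = -13/4 - (-19/4) = 3/2.
  m(A_2) = -5/4 - (-11/4) = 3/2.
  m(A_3) = 9/4 - (-3/4) = 3.
  m(A_4) = 17/4 - 13/4 = 1.
  m(A_5) = 25/4 - 21/4 = 1.
Contributions c_i * m(A_i):
  (4/3) * (3/2) = 2.
  (-3) * (3/2) = -9/2.
  (3) * (3) = 9.
  (1/3) * (1) = 1/3.
  (1) * (1) = 1.
Total: 2 - 9/2 + 9 + 1/3 + 1 = 47/6.

47/6


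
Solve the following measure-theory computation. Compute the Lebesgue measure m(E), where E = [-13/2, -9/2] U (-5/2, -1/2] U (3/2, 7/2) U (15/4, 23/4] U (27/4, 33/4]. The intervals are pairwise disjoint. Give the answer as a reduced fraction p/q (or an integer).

For pairwise disjoint intervals, m(union_i I_i) = sum_i m(I_i),
and m is invariant under swapping open/closed endpoints (single points have measure 0).
So m(E) = sum_i (b_i - a_i).
  I_1 has length -9/2 - (-13/2) = 2.
  I_2 has length -1/2 - (-5/2) = 2.
  I_3 has length 7/2 - 3/2 = 2.
  I_4 has length 23/4 - 15/4 = 2.
  I_5 has length 33/4 - 27/4 = 3/2.
Summing:
  m(E) = 2 + 2 + 2 + 2 + 3/2 = 19/2.

19/2


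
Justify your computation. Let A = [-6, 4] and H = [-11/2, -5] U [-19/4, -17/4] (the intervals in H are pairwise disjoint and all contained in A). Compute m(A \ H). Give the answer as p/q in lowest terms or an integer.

The ambient interval has length m(A) = 4 - (-6) = 10.
Since the holes are disjoint and sit inside A, by finite additivity
  m(H) = sum_i (b_i - a_i), and m(A \ H) = m(A) - m(H).
Computing the hole measures:
  m(H_1) = -5 - (-11/2) = 1/2.
  m(H_2) = -17/4 - (-19/4) = 1/2.
Summed: m(H) = 1/2 + 1/2 = 1.
So m(A \ H) = 10 - 1 = 9.

9


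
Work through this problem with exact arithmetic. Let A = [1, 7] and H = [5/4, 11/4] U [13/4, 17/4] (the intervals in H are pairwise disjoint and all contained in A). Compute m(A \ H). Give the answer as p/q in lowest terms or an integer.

The ambient interval has length m(A) = 7 - 1 = 6.
Since the holes are disjoint and sit inside A, by finite additivity
  m(H) = sum_i (b_i - a_i), and m(A \ H) = m(A) - m(H).
Computing the hole measures:
  m(H_1) = 11/4 - 5/4 = 3/2.
  m(H_2) = 17/4 - 13/4 = 1.
Summed: m(H) = 3/2 + 1 = 5/2.
So m(A \ H) = 6 - 5/2 = 7/2.

7/2


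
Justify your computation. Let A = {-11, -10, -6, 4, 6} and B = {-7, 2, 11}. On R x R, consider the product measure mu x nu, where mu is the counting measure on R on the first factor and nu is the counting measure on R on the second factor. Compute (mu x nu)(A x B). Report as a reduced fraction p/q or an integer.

For a measurable rectangle A x B, the product measure satisfies
  (mu x nu)(A x B) = mu(A) * nu(B).
  mu(A) = 5.
  nu(B) = 3.
  (mu x nu)(A x B) = 5 * 3 = 15.

15


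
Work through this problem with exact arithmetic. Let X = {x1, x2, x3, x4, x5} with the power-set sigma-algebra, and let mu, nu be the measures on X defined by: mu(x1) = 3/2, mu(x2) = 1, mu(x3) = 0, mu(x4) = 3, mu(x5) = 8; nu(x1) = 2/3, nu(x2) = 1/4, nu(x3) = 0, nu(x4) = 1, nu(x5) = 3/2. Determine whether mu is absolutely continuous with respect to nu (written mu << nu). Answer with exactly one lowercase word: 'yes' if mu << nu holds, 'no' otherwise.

mu << nu means: every nu-null measurable set is also mu-null; equivalently, for every atom x, if nu({x}) = 0 then mu({x}) = 0.
Checking each atom:
  x1: nu = 2/3 > 0 -> no constraint.
  x2: nu = 1/4 > 0 -> no constraint.
  x3: nu = 0, mu = 0 -> consistent with mu << nu.
  x4: nu = 1 > 0 -> no constraint.
  x5: nu = 3/2 > 0 -> no constraint.
No atom violates the condition. Therefore mu << nu.

yes


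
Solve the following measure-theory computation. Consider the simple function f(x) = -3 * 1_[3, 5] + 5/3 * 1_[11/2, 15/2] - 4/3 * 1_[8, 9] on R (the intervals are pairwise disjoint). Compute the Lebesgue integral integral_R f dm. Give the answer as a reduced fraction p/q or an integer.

For a simple function f = sum_i c_i * 1_{A_i} with disjoint A_i,
  integral f dm = sum_i c_i * m(A_i).
Lengths of the A_i:
  m(A_1) = 5 - 3 = 2.
  m(A_2) = 15/2 - 11/2 = 2.
  m(A_3) = 9 - 8 = 1.
Contributions c_i * m(A_i):
  (-3) * (2) = -6.
  (5/3) * (2) = 10/3.
  (-4/3) * (1) = -4/3.
Total: -6 + 10/3 - 4/3 = -4.

-4
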